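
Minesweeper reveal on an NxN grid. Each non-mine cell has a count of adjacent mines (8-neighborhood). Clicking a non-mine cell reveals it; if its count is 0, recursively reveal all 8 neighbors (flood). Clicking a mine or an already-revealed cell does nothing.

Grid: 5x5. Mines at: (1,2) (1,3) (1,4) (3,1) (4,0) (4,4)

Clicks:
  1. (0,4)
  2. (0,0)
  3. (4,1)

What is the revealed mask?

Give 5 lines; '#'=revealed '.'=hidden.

Click 1 (0,4) count=2: revealed 1 new [(0,4)] -> total=1
Click 2 (0,0) count=0: revealed 6 new [(0,0) (0,1) (1,0) (1,1) (2,0) (2,1)] -> total=7
Click 3 (4,1) count=2: revealed 1 new [(4,1)] -> total=8

Answer: ##..#
##...
##...
.....
.#...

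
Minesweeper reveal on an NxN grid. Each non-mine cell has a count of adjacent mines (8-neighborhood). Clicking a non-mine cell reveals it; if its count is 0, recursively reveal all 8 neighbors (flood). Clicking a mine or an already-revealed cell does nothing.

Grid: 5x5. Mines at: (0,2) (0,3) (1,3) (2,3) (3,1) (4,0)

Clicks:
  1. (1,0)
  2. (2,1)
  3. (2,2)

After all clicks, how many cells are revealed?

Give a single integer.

Answer: 7

Derivation:
Click 1 (1,0) count=0: revealed 6 new [(0,0) (0,1) (1,0) (1,1) (2,0) (2,1)] -> total=6
Click 2 (2,1) count=1: revealed 0 new [(none)] -> total=6
Click 3 (2,2) count=3: revealed 1 new [(2,2)] -> total=7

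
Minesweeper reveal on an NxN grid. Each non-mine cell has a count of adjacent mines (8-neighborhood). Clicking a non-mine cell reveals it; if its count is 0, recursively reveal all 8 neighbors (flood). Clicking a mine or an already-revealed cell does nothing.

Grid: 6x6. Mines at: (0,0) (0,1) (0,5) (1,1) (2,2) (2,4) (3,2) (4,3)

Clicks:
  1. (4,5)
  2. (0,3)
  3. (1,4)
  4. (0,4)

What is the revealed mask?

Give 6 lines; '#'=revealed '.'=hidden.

Answer: ..###.
..###.
......
....##
....##
....##

Derivation:
Click 1 (4,5) count=0: revealed 6 new [(3,4) (3,5) (4,4) (4,5) (5,4) (5,5)] -> total=6
Click 2 (0,3) count=0: revealed 6 new [(0,2) (0,3) (0,4) (1,2) (1,3) (1,4)] -> total=12
Click 3 (1,4) count=2: revealed 0 new [(none)] -> total=12
Click 4 (0,4) count=1: revealed 0 new [(none)] -> total=12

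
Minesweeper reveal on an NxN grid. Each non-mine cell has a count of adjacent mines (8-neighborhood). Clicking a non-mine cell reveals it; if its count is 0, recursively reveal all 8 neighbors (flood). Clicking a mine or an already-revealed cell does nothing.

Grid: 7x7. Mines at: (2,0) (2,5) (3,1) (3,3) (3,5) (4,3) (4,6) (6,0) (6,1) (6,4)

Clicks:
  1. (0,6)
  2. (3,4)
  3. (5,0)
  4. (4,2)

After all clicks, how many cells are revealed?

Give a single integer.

Answer: 21

Derivation:
Click 1 (0,6) count=0: revealed 18 new [(0,0) (0,1) (0,2) (0,3) (0,4) (0,5) (0,6) (1,0) (1,1) (1,2) (1,3) (1,4) (1,5) (1,6) (2,1) (2,2) (2,3) (2,4)] -> total=18
Click 2 (3,4) count=4: revealed 1 new [(3,4)] -> total=19
Click 3 (5,0) count=2: revealed 1 new [(5,0)] -> total=20
Click 4 (4,2) count=3: revealed 1 new [(4,2)] -> total=21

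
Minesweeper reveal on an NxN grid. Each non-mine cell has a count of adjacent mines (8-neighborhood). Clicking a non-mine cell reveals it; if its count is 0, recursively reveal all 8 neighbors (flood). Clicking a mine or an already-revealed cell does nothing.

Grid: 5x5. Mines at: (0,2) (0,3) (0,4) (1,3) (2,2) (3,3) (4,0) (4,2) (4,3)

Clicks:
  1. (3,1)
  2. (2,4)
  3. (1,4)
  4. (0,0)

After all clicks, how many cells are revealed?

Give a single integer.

Answer: 10

Derivation:
Click 1 (3,1) count=3: revealed 1 new [(3,1)] -> total=1
Click 2 (2,4) count=2: revealed 1 new [(2,4)] -> total=2
Click 3 (1,4) count=3: revealed 1 new [(1,4)] -> total=3
Click 4 (0,0) count=0: revealed 7 new [(0,0) (0,1) (1,0) (1,1) (2,0) (2,1) (3,0)] -> total=10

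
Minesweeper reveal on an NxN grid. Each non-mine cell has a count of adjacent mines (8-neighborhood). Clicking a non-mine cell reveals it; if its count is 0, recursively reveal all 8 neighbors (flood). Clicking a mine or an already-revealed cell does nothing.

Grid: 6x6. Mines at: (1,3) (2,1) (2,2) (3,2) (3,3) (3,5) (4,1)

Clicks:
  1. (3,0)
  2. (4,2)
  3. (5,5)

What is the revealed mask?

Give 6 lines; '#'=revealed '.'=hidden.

Answer: ......
......
......
#.....
..####
..####

Derivation:
Click 1 (3,0) count=2: revealed 1 new [(3,0)] -> total=1
Click 2 (4,2) count=3: revealed 1 new [(4,2)] -> total=2
Click 3 (5,5) count=0: revealed 7 new [(4,3) (4,4) (4,5) (5,2) (5,3) (5,4) (5,5)] -> total=9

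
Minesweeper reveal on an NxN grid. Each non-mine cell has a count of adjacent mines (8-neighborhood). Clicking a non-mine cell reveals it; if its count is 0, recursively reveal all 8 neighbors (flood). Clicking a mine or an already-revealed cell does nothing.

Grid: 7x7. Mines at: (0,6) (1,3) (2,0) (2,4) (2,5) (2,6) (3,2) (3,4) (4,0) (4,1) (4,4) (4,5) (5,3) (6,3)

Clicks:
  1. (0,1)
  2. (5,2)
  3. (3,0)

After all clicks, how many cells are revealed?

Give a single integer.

Answer: 8

Derivation:
Click 1 (0,1) count=0: revealed 6 new [(0,0) (0,1) (0,2) (1,0) (1,1) (1,2)] -> total=6
Click 2 (5,2) count=3: revealed 1 new [(5,2)] -> total=7
Click 3 (3,0) count=3: revealed 1 new [(3,0)] -> total=8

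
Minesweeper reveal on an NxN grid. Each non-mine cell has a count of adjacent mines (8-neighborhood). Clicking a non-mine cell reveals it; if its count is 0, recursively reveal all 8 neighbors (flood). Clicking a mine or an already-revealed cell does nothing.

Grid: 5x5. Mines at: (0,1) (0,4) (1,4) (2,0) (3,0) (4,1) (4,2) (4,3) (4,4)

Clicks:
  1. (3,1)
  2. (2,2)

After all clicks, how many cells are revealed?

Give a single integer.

Answer: 9

Derivation:
Click 1 (3,1) count=4: revealed 1 new [(3,1)] -> total=1
Click 2 (2,2) count=0: revealed 8 new [(1,1) (1,2) (1,3) (2,1) (2,2) (2,3) (3,2) (3,3)] -> total=9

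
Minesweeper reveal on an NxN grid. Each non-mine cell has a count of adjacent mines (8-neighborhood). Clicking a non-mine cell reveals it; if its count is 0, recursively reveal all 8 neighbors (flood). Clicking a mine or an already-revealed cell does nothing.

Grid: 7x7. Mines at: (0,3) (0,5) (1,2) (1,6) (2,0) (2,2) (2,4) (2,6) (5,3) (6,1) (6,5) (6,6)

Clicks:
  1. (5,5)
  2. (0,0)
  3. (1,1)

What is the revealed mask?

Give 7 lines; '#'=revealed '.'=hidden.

Click 1 (5,5) count=2: revealed 1 new [(5,5)] -> total=1
Click 2 (0,0) count=0: revealed 4 new [(0,0) (0,1) (1,0) (1,1)] -> total=5
Click 3 (1,1) count=3: revealed 0 new [(none)] -> total=5

Answer: ##.....
##.....
.......
.......
.......
.....#.
.......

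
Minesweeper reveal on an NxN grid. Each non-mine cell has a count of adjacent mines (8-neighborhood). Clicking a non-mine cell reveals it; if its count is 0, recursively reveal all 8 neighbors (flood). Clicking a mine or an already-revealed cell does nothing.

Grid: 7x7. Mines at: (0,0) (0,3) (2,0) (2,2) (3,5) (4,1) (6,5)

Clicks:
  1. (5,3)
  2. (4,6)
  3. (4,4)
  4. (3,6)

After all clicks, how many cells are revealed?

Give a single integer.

Click 1 (5,3) count=0: revealed 16 new [(3,2) (3,3) (3,4) (4,2) (4,3) (4,4) (5,0) (5,1) (5,2) (5,3) (5,4) (6,0) (6,1) (6,2) (6,3) (6,4)] -> total=16
Click 2 (4,6) count=1: revealed 1 new [(4,6)] -> total=17
Click 3 (4,4) count=1: revealed 0 new [(none)] -> total=17
Click 4 (3,6) count=1: revealed 1 new [(3,6)] -> total=18

Answer: 18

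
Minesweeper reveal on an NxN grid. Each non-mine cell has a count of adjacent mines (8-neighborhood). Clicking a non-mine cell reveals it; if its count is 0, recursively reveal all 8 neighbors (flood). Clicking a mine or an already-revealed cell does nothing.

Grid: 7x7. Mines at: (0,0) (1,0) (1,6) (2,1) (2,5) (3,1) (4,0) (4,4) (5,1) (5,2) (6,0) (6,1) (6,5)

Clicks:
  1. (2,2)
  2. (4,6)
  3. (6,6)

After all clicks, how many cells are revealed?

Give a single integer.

Answer: 8

Derivation:
Click 1 (2,2) count=2: revealed 1 new [(2,2)] -> total=1
Click 2 (4,6) count=0: revealed 6 new [(3,5) (3,6) (4,5) (4,6) (5,5) (5,6)] -> total=7
Click 3 (6,6) count=1: revealed 1 new [(6,6)] -> total=8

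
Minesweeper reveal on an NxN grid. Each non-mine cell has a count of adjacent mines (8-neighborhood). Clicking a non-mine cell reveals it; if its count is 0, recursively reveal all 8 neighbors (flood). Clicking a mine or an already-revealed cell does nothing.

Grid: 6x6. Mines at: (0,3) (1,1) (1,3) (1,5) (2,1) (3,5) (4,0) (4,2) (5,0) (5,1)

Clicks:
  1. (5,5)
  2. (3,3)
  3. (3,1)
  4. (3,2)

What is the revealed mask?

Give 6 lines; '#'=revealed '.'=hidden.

Click 1 (5,5) count=0: revealed 6 new [(4,3) (4,4) (4,5) (5,3) (5,4) (5,5)] -> total=6
Click 2 (3,3) count=1: revealed 1 new [(3,3)] -> total=7
Click 3 (3,1) count=3: revealed 1 new [(3,1)] -> total=8
Click 4 (3,2) count=2: revealed 1 new [(3,2)] -> total=9

Answer: ......
......
......
.###..
...###
...###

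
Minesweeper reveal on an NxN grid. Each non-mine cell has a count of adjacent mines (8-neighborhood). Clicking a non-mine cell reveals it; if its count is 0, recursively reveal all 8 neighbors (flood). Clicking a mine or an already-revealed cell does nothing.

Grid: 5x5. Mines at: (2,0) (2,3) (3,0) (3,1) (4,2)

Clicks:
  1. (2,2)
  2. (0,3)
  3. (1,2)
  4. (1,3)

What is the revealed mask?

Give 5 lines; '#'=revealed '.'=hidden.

Answer: #####
#####
..#..
.....
.....

Derivation:
Click 1 (2,2) count=2: revealed 1 new [(2,2)] -> total=1
Click 2 (0,3) count=0: revealed 10 new [(0,0) (0,1) (0,2) (0,3) (0,4) (1,0) (1,1) (1,2) (1,3) (1,4)] -> total=11
Click 3 (1,2) count=1: revealed 0 new [(none)] -> total=11
Click 4 (1,3) count=1: revealed 0 new [(none)] -> total=11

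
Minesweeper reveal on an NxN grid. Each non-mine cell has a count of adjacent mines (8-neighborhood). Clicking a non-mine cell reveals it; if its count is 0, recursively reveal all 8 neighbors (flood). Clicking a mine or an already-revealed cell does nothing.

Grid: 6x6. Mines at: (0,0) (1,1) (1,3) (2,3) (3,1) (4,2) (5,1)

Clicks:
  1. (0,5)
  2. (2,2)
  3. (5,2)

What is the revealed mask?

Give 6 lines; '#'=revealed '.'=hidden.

Answer: ....##
....##
..#.##
...###
...###
..####

Derivation:
Click 1 (0,5) count=0: revealed 15 new [(0,4) (0,5) (1,4) (1,5) (2,4) (2,5) (3,3) (3,4) (3,5) (4,3) (4,4) (4,5) (5,3) (5,4) (5,5)] -> total=15
Click 2 (2,2) count=4: revealed 1 new [(2,2)] -> total=16
Click 3 (5,2) count=2: revealed 1 new [(5,2)] -> total=17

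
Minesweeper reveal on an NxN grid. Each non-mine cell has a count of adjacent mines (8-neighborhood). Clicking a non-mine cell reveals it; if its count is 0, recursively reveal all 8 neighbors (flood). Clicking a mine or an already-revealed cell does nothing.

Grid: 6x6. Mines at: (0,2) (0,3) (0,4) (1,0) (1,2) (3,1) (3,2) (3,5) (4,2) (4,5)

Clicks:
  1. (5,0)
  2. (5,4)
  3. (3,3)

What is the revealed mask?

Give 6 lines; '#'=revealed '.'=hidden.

Answer: ......
......
......
...#..
##....
##..#.

Derivation:
Click 1 (5,0) count=0: revealed 4 new [(4,0) (4,1) (5,0) (5,1)] -> total=4
Click 2 (5,4) count=1: revealed 1 new [(5,4)] -> total=5
Click 3 (3,3) count=2: revealed 1 new [(3,3)] -> total=6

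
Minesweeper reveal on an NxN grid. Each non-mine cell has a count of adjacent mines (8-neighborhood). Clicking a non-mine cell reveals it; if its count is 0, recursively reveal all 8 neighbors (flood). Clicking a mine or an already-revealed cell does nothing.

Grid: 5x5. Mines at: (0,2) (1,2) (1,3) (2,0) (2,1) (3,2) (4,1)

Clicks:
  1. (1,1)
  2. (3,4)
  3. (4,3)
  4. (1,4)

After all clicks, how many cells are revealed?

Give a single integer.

Click 1 (1,1) count=4: revealed 1 new [(1,1)] -> total=1
Click 2 (3,4) count=0: revealed 6 new [(2,3) (2,4) (3,3) (3,4) (4,3) (4,4)] -> total=7
Click 3 (4,3) count=1: revealed 0 new [(none)] -> total=7
Click 4 (1,4) count=1: revealed 1 new [(1,4)] -> total=8

Answer: 8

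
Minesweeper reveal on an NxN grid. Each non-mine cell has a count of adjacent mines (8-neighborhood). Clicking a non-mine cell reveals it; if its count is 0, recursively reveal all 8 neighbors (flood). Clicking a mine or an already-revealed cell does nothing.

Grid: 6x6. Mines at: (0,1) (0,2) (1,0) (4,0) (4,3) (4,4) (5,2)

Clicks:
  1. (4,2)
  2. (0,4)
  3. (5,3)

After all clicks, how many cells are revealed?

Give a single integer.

Answer: 20

Derivation:
Click 1 (4,2) count=2: revealed 1 new [(4,2)] -> total=1
Click 2 (0,4) count=0: revealed 18 new [(0,3) (0,4) (0,5) (1,1) (1,2) (1,3) (1,4) (1,5) (2,1) (2,2) (2,3) (2,4) (2,5) (3,1) (3,2) (3,3) (3,4) (3,5)] -> total=19
Click 3 (5,3) count=3: revealed 1 new [(5,3)] -> total=20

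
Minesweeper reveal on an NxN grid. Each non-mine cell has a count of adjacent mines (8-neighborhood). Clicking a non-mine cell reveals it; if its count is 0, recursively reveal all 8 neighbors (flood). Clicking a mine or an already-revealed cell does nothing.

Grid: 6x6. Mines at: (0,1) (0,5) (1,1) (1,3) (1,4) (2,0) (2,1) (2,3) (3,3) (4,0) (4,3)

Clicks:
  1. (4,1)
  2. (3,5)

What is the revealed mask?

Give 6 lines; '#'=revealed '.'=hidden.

Answer: ......
......
....##
....##
.#..##
....##

Derivation:
Click 1 (4,1) count=1: revealed 1 new [(4,1)] -> total=1
Click 2 (3,5) count=0: revealed 8 new [(2,4) (2,5) (3,4) (3,5) (4,4) (4,5) (5,4) (5,5)] -> total=9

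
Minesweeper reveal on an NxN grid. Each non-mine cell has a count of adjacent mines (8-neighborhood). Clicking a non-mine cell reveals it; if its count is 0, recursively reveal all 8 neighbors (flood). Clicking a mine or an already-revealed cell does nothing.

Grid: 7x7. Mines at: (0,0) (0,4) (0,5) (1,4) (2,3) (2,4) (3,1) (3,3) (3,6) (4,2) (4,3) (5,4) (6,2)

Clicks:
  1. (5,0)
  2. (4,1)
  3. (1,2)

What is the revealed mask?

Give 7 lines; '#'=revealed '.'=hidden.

Answer: .......
..#....
.......
.......
##.....
##.....
##.....

Derivation:
Click 1 (5,0) count=0: revealed 6 new [(4,0) (4,1) (5,0) (5,1) (6,0) (6,1)] -> total=6
Click 2 (4,1) count=2: revealed 0 new [(none)] -> total=6
Click 3 (1,2) count=1: revealed 1 new [(1,2)] -> total=7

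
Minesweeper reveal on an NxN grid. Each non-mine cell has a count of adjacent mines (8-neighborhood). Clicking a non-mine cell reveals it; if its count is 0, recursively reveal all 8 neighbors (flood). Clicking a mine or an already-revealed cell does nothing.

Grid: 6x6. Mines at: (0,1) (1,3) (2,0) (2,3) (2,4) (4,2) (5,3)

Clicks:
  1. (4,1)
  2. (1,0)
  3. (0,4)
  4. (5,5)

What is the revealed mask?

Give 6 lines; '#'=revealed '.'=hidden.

Answer: ....#.
#.....
......
....##
.#..##
....##

Derivation:
Click 1 (4,1) count=1: revealed 1 new [(4,1)] -> total=1
Click 2 (1,0) count=2: revealed 1 new [(1,0)] -> total=2
Click 3 (0,4) count=1: revealed 1 new [(0,4)] -> total=3
Click 4 (5,5) count=0: revealed 6 new [(3,4) (3,5) (4,4) (4,5) (5,4) (5,5)] -> total=9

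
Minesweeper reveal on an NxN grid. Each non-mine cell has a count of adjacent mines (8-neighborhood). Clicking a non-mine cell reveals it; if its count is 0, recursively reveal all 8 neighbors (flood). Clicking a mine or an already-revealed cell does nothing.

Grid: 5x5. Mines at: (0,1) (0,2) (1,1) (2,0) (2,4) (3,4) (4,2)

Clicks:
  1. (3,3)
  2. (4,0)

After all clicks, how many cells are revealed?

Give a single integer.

Answer: 5

Derivation:
Click 1 (3,3) count=3: revealed 1 new [(3,3)] -> total=1
Click 2 (4,0) count=0: revealed 4 new [(3,0) (3,1) (4,0) (4,1)] -> total=5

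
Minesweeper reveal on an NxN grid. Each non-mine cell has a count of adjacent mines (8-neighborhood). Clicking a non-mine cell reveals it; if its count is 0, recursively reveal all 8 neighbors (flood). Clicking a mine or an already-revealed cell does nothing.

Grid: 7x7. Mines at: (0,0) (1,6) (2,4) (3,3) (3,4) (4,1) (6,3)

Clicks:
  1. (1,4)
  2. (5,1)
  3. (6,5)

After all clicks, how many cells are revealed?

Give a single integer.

Click 1 (1,4) count=1: revealed 1 new [(1,4)] -> total=1
Click 2 (5,1) count=1: revealed 1 new [(5,1)] -> total=2
Click 3 (6,5) count=0: revealed 13 new [(2,5) (2,6) (3,5) (3,6) (4,4) (4,5) (4,6) (5,4) (5,5) (5,6) (6,4) (6,5) (6,6)] -> total=15

Answer: 15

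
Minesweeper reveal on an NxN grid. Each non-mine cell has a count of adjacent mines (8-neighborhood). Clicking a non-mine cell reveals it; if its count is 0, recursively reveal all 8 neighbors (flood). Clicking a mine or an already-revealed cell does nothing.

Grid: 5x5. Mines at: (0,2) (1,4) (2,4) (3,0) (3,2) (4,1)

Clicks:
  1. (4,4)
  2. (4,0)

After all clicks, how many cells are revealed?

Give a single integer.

Answer: 5

Derivation:
Click 1 (4,4) count=0: revealed 4 new [(3,3) (3,4) (4,3) (4,4)] -> total=4
Click 2 (4,0) count=2: revealed 1 new [(4,0)] -> total=5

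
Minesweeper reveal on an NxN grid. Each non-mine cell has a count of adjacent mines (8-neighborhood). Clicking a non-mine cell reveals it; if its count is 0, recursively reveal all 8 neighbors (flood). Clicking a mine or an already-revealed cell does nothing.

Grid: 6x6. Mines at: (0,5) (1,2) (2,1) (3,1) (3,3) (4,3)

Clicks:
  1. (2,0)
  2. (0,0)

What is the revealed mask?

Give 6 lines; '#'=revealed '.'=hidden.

Click 1 (2,0) count=2: revealed 1 new [(2,0)] -> total=1
Click 2 (0,0) count=0: revealed 4 new [(0,0) (0,1) (1,0) (1,1)] -> total=5

Answer: ##....
##....
#.....
......
......
......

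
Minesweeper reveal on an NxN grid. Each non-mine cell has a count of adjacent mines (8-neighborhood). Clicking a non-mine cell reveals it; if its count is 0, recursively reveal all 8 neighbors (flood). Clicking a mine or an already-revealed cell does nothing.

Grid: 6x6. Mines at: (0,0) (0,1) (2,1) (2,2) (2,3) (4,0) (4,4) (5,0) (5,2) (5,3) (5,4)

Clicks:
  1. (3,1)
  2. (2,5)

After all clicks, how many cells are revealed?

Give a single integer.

Answer: 13

Derivation:
Click 1 (3,1) count=3: revealed 1 new [(3,1)] -> total=1
Click 2 (2,5) count=0: revealed 12 new [(0,2) (0,3) (0,4) (0,5) (1,2) (1,3) (1,4) (1,5) (2,4) (2,5) (3,4) (3,5)] -> total=13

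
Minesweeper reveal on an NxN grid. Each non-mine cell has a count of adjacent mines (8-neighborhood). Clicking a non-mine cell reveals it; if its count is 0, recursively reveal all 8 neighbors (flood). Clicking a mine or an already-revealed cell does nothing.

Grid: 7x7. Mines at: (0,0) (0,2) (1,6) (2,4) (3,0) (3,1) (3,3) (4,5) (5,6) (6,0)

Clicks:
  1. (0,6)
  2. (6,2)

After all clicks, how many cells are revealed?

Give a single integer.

Click 1 (0,6) count=1: revealed 1 new [(0,6)] -> total=1
Click 2 (6,2) count=0: revealed 14 new [(4,1) (4,2) (4,3) (4,4) (5,1) (5,2) (5,3) (5,4) (5,5) (6,1) (6,2) (6,3) (6,4) (6,5)] -> total=15

Answer: 15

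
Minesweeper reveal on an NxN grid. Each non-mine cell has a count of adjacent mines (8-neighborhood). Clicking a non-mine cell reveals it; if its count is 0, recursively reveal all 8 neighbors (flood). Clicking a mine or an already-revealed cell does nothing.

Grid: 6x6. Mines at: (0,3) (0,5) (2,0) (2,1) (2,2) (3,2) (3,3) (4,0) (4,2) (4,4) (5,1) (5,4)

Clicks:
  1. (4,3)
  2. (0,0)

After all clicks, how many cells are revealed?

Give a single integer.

Answer: 7

Derivation:
Click 1 (4,3) count=5: revealed 1 new [(4,3)] -> total=1
Click 2 (0,0) count=0: revealed 6 new [(0,0) (0,1) (0,2) (1,0) (1,1) (1,2)] -> total=7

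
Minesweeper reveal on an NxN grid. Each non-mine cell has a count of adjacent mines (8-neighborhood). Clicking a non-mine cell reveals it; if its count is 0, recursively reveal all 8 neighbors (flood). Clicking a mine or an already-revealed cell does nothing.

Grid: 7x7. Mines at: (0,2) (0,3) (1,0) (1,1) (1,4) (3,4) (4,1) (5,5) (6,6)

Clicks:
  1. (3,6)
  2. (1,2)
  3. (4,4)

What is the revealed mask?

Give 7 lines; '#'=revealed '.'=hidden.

Answer: .....##
..#..##
.....##
.....##
....###
.......
.......

Derivation:
Click 1 (3,6) count=0: revealed 10 new [(0,5) (0,6) (1,5) (1,6) (2,5) (2,6) (3,5) (3,6) (4,5) (4,6)] -> total=10
Click 2 (1,2) count=3: revealed 1 new [(1,2)] -> total=11
Click 3 (4,4) count=2: revealed 1 new [(4,4)] -> total=12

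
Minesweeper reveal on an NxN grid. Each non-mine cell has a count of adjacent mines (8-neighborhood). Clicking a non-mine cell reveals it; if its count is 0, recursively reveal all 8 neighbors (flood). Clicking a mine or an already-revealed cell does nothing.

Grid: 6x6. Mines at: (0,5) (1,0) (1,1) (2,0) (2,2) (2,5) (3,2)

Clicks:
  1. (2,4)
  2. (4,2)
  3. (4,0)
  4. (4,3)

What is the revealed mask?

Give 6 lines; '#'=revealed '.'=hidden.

Answer: ......
......
....#.
##.###
######
######

Derivation:
Click 1 (2,4) count=1: revealed 1 new [(2,4)] -> total=1
Click 2 (4,2) count=1: revealed 1 new [(4,2)] -> total=2
Click 3 (4,0) count=0: revealed 16 new [(3,0) (3,1) (3,3) (3,4) (3,5) (4,0) (4,1) (4,3) (4,4) (4,5) (5,0) (5,1) (5,2) (5,3) (5,4) (5,5)] -> total=18
Click 4 (4,3) count=1: revealed 0 new [(none)] -> total=18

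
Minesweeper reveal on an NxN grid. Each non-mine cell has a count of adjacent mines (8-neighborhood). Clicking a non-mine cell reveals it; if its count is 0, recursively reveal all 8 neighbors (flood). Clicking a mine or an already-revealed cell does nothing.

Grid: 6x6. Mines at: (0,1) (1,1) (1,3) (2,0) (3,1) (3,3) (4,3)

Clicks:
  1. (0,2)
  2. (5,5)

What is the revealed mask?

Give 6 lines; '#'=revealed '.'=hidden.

Answer: ..#.##
....##
....##
....##
....##
....##

Derivation:
Click 1 (0,2) count=3: revealed 1 new [(0,2)] -> total=1
Click 2 (5,5) count=0: revealed 12 new [(0,4) (0,5) (1,4) (1,5) (2,4) (2,5) (3,4) (3,5) (4,4) (4,5) (5,4) (5,5)] -> total=13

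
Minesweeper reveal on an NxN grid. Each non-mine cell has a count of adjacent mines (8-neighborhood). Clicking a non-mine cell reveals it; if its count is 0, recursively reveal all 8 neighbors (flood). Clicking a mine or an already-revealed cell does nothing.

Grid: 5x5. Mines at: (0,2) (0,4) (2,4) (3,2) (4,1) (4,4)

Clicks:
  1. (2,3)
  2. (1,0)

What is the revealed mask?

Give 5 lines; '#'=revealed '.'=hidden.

Click 1 (2,3) count=2: revealed 1 new [(2,3)] -> total=1
Click 2 (1,0) count=0: revealed 8 new [(0,0) (0,1) (1,0) (1,1) (2,0) (2,1) (3,0) (3,1)] -> total=9

Answer: ##...
##...
##.#.
##...
.....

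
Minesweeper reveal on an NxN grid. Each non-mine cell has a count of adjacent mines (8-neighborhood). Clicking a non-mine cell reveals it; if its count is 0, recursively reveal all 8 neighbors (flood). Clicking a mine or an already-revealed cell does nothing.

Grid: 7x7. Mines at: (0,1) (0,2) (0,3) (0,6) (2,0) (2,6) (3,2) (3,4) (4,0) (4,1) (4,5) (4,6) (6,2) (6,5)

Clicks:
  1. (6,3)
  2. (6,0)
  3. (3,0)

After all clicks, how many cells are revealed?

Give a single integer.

Answer: 6

Derivation:
Click 1 (6,3) count=1: revealed 1 new [(6,3)] -> total=1
Click 2 (6,0) count=0: revealed 4 new [(5,0) (5,1) (6,0) (6,1)] -> total=5
Click 3 (3,0) count=3: revealed 1 new [(3,0)] -> total=6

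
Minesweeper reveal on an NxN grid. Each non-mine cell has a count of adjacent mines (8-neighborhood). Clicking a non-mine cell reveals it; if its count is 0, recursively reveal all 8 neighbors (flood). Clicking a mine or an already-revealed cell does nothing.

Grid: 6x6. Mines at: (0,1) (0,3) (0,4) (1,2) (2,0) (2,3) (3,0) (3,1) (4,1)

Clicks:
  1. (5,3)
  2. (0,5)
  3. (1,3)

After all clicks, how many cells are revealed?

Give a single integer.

Click 1 (5,3) count=0: revealed 16 new [(1,4) (1,5) (2,4) (2,5) (3,2) (3,3) (3,4) (3,5) (4,2) (4,3) (4,4) (4,5) (5,2) (5,3) (5,4) (5,5)] -> total=16
Click 2 (0,5) count=1: revealed 1 new [(0,5)] -> total=17
Click 3 (1,3) count=4: revealed 1 new [(1,3)] -> total=18

Answer: 18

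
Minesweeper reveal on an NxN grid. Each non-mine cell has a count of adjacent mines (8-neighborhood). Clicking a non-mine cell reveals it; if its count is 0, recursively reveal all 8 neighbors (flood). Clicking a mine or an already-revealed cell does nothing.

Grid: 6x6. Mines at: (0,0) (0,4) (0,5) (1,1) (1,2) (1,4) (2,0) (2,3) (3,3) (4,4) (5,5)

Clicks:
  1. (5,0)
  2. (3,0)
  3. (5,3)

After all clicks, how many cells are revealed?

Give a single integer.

Click 1 (5,0) count=0: revealed 11 new [(3,0) (3,1) (3,2) (4,0) (4,1) (4,2) (4,3) (5,0) (5,1) (5,2) (5,3)] -> total=11
Click 2 (3,0) count=1: revealed 0 new [(none)] -> total=11
Click 3 (5,3) count=1: revealed 0 new [(none)] -> total=11

Answer: 11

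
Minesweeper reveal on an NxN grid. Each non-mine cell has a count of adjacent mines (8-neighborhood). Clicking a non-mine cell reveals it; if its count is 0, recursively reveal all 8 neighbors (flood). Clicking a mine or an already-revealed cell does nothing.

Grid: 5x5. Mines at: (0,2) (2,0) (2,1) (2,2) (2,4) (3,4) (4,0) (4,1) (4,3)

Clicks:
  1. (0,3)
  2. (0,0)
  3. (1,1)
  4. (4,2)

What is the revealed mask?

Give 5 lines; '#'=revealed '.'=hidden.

Answer: ##.#.
##...
.....
.....
..#..

Derivation:
Click 1 (0,3) count=1: revealed 1 new [(0,3)] -> total=1
Click 2 (0,0) count=0: revealed 4 new [(0,0) (0,1) (1,0) (1,1)] -> total=5
Click 3 (1,1) count=4: revealed 0 new [(none)] -> total=5
Click 4 (4,2) count=2: revealed 1 new [(4,2)] -> total=6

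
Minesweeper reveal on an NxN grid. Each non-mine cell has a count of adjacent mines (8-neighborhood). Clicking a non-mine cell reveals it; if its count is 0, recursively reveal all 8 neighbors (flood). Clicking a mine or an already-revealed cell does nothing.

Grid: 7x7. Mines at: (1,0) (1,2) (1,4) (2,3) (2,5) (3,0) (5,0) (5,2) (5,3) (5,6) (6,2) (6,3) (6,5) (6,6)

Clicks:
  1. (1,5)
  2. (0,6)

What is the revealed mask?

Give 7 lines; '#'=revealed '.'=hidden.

Answer: .....##
.....##
.......
.......
.......
.......
.......

Derivation:
Click 1 (1,5) count=2: revealed 1 new [(1,5)] -> total=1
Click 2 (0,6) count=0: revealed 3 new [(0,5) (0,6) (1,6)] -> total=4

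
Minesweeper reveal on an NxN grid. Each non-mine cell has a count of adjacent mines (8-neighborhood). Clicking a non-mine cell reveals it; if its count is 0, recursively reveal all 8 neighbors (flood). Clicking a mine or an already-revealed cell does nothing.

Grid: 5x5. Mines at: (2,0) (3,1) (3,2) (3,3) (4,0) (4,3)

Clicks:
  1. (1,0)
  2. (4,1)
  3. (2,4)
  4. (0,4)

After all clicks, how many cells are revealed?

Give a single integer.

Click 1 (1,0) count=1: revealed 1 new [(1,0)] -> total=1
Click 2 (4,1) count=3: revealed 1 new [(4,1)] -> total=2
Click 3 (2,4) count=1: revealed 1 new [(2,4)] -> total=3
Click 4 (0,4) count=0: revealed 12 new [(0,0) (0,1) (0,2) (0,3) (0,4) (1,1) (1,2) (1,3) (1,4) (2,1) (2,2) (2,3)] -> total=15

Answer: 15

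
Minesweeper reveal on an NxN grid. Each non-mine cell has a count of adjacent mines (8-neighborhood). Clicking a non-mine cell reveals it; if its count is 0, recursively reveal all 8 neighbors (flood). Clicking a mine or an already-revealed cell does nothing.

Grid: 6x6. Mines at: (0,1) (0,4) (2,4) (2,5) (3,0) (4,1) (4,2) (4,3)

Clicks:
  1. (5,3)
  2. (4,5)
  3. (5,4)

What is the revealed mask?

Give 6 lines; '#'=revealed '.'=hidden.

Answer: ......
......
......
....##
....##
...###

Derivation:
Click 1 (5,3) count=2: revealed 1 new [(5,3)] -> total=1
Click 2 (4,5) count=0: revealed 6 new [(3,4) (3,5) (4,4) (4,5) (5,4) (5,5)] -> total=7
Click 3 (5,4) count=1: revealed 0 new [(none)] -> total=7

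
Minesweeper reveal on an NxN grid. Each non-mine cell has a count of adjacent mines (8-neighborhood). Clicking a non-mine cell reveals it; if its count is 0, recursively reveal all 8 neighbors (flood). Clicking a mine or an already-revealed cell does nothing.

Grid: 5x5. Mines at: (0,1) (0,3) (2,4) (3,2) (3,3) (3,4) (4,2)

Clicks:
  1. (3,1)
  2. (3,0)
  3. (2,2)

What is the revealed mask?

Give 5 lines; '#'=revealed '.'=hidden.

Answer: .....
##...
###..
##...
##...

Derivation:
Click 1 (3,1) count=2: revealed 1 new [(3,1)] -> total=1
Click 2 (3,0) count=0: revealed 7 new [(1,0) (1,1) (2,0) (2,1) (3,0) (4,0) (4,1)] -> total=8
Click 3 (2,2) count=2: revealed 1 new [(2,2)] -> total=9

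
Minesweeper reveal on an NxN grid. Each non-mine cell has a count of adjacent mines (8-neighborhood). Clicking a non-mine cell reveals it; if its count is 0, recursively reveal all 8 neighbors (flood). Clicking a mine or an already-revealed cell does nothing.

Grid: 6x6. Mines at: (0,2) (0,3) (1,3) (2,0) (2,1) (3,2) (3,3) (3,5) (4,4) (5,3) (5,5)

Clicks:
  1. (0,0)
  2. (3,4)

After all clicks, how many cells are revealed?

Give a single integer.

Click 1 (0,0) count=0: revealed 4 new [(0,0) (0,1) (1,0) (1,1)] -> total=4
Click 2 (3,4) count=3: revealed 1 new [(3,4)] -> total=5

Answer: 5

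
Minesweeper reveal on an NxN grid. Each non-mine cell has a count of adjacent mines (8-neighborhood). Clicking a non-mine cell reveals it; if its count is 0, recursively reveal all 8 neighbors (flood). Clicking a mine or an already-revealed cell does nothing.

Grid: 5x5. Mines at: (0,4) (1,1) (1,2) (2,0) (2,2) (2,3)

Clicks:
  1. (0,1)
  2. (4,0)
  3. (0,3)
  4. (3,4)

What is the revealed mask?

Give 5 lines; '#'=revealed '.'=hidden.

Click 1 (0,1) count=2: revealed 1 new [(0,1)] -> total=1
Click 2 (4,0) count=0: revealed 10 new [(3,0) (3,1) (3,2) (3,3) (3,4) (4,0) (4,1) (4,2) (4,3) (4,4)] -> total=11
Click 3 (0,3) count=2: revealed 1 new [(0,3)] -> total=12
Click 4 (3,4) count=1: revealed 0 new [(none)] -> total=12

Answer: .#.#.
.....
.....
#####
#####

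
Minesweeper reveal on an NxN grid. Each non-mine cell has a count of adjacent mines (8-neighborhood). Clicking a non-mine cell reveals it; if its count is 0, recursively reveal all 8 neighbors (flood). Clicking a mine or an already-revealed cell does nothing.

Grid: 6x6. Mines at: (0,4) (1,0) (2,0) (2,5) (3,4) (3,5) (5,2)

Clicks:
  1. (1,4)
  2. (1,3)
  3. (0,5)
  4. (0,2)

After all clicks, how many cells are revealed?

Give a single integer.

Click 1 (1,4) count=2: revealed 1 new [(1,4)] -> total=1
Click 2 (1,3) count=1: revealed 1 new [(1,3)] -> total=2
Click 3 (0,5) count=1: revealed 1 new [(0,5)] -> total=3
Click 4 (0,2) count=0: revealed 14 new [(0,1) (0,2) (0,3) (1,1) (1,2) (2,1) (2,2) (2,3) (3,1) (3,2) (3,3) (4,1) (4,2) (4,3)] -> total=17

Answer: 17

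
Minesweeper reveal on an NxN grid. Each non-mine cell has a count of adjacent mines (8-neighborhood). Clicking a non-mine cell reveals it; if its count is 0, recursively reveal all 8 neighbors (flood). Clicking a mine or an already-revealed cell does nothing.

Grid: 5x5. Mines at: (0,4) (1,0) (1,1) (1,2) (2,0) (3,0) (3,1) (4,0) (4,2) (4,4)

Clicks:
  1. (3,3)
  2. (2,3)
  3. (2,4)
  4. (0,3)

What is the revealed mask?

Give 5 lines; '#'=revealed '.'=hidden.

Click 1 (3,3) count=2: revealed 1 new [(3,3)] -> total=1
Click 2 (2,3) count=1: revealed 1 new [(2,3)] -> total=2
Click 3 (2,4) count=0: revealed 4 new [(1,3) (1,4) (2,4) (3,4)] -> total=6
Click 4 (0,3) count=2: revealed 1 new [(0,3)] -> total=7

Answer: ...#.
...##
...##
...##
.....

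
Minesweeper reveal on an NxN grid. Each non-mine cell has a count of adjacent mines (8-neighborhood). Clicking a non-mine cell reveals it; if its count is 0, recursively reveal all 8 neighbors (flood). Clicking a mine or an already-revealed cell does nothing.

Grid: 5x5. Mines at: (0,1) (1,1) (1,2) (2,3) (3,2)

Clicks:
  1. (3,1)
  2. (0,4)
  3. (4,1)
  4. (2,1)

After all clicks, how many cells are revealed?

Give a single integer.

Click 1 (3,1) count=1: revealed 1 new [(3,1)] -> total=1
Click 2 (0,4) count=0: revealed 4 new [(0,3) (0,4) (1,3) (1,4)] -> total=5
Click 3 (4,1) count=1: revealed 1 new [(4,1)] -> total=6
Click 4 (2,1) count=3: revealed 1 new [(2,1)] -> total=7

Answer: 7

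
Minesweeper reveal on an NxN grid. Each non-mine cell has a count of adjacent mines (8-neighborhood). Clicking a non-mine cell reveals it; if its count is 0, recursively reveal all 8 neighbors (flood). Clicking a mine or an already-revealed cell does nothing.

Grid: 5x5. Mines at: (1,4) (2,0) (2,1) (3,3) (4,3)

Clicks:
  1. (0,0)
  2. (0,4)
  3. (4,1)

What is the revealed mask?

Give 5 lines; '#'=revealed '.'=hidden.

Click 1 (0,0) count=0: revealed 8 new [(0,0) (0,1) (0,2) (0,3) (1,0) (1,1) (1,2) (1,3)] -> total=8
Click 2 (0,4) count=1: revealed 1 new [(0,4)] -> total=9
Click 3 (4,1) count=0: revealed 6 new [(3,0) (3,1) (3,2) (4,0) (4,1) (4,2)] -> total=15

Answer: #####
####.
.....
###..
###..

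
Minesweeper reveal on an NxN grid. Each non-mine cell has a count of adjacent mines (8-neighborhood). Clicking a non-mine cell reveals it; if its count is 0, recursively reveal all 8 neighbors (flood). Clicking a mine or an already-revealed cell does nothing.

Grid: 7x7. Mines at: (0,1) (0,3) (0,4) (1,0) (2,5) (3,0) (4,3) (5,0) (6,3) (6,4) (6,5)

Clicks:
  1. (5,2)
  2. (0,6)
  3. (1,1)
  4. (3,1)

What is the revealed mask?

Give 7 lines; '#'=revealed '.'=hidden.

Answer: .....##
.#...##
.......
.#.....
.......
..#....
.......

Derivation:
Click 1 (5,2) count=2: revealed 1 new [(5,2)] -> total=1
Click 2 (0,6) count=0: revealed 4 new [(0,5) (0,6) (1,5) (1,6)] -> total=5
Click 3 (1,1) count=2: revealed 1 new [(1,1)] -> total=6
Click 4 (3,1) count=1: revealed 1 new [(3,1)] -> total=7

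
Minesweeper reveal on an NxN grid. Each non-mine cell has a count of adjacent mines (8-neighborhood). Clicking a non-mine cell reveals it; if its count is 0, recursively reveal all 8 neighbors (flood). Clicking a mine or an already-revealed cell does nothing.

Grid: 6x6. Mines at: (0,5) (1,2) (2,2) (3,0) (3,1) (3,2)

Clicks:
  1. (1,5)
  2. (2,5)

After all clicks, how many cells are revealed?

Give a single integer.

Click 1 (1,5) count=1: revealed 1 new [(1,5)] -> total=1
Click 2 (2,5) count=0: revealed 20 new [(1,3) (1,4) (2,3) (2,4) (2,5) (3,3) (3,4) (3,5) (4,0) (4,1) (4,2) (4,3) (4,4) (4,5) (5,0) (5,1) (5,2) (5,3) (5,4) (5,5)] -> total=21

Answer: 21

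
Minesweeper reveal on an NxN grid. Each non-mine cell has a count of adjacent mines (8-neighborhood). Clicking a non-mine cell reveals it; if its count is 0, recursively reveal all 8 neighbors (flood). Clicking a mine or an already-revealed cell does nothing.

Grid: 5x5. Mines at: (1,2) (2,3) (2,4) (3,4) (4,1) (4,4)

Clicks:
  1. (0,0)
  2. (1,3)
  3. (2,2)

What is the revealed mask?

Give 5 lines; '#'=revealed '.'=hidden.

Click 1 (0,0) count=0: revealed 8 new [(0,0) (0,1) (1,0) (1,1) (2,0) (2,1) (3,0) (3,1)] -> total=8
Click 2 (1,3) count=3: revealed 1 new [(1,3)] -> total=9
Click 3 (2,2) count=2: revealed 1 new [(2,2)] -> total=10

Answer: ##...
##.#.
###..
##...
.....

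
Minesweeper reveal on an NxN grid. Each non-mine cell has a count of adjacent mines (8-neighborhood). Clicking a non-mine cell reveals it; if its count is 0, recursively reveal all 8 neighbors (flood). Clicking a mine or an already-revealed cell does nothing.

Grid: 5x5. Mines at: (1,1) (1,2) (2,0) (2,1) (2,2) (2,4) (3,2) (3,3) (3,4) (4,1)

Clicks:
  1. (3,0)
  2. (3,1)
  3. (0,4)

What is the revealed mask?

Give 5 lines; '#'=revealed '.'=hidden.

Click 1 (3,0) count=3: revealed 1 new [(3,0)] -> total=1
Click 2 (3,1) count=5: revealed 1 new [(3,1)] -> total=2
Click 3 (0,4) count=0: revealed 4 new [(0,3) (0,4) (1,3) (1,4)] -> total=6

Answer: ...##
...##
.....
##...
.....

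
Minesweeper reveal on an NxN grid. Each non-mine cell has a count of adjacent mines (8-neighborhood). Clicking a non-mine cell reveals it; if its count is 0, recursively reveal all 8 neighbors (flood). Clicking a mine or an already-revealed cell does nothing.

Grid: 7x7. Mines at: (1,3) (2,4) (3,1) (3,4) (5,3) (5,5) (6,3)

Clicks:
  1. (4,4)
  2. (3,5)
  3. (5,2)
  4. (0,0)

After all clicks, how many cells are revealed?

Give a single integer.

Answer: 12

Derivation:
Click 1 (4,4) count=3: revealed 1 new [(4,4)] -> total=1
Click 2 (3,5) count=2: revealed 1 new [(3,5)] -> total=2
Click 3 (5,2) count=2: revealed 1 new [(5,2)] -> total=3
Click 4 (0,0) count=0: revealed 9 new [(0,0) (0,1) (0,2) (1,0) (1,1) (1,2) (2,0) (2,1) (2,2)] -> total=12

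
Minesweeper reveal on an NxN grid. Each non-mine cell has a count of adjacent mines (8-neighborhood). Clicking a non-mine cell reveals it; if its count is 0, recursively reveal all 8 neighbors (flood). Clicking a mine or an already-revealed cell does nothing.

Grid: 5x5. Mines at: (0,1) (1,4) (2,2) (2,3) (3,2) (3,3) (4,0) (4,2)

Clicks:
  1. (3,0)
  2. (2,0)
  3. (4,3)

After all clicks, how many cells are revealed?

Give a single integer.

Answer: 7

Derivation:
Click 1 (3,0) count=1: revealed 1 new [(3,0)] -> total=1
Click 2 (2,0) count=0: revealed 5 new [(1,0) (1,1) (2,0) (2,1) (3,1)] -> total=6
Click 3 (4,3) count=3: revealed 1 new [(4,3)] -> total=7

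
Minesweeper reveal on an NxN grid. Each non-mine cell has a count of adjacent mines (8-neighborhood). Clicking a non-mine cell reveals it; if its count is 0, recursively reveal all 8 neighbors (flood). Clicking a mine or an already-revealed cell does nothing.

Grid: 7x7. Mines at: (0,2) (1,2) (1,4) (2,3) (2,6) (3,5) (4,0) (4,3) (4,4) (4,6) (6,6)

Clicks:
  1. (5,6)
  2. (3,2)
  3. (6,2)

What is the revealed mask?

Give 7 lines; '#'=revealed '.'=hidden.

Click 1 (5,6) count=2: revealed 1 new [(5,6)] -> total=1
Click 2 (3,2) count=2: revealed 1 new [(3,2)] -> total=2
Click 3 (6,2) count=0: revealed 12 new [(5,0) (5,1) (5,2) (5,3) (5,4) (5,5) (6,0) (6,1) (6,2) (6,3) (6,4) (6,5)] -> total=14

Answer: .......
.......
.......
..#....
.......
#######
######.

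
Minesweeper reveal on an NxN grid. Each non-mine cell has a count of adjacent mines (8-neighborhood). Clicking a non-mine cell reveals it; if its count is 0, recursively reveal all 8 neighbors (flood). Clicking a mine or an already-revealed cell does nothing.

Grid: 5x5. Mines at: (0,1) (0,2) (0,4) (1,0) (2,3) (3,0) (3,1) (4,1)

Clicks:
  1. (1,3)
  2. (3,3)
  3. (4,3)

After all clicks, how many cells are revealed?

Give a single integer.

Click 1 (1,3) count=3: revealed 1 new [(1,3)] -> total=1
Click 2 (3,3) count=1: revealed 1 new [(3,3)] -> total=2
Click 3 (4,3) count=0: revealed 5 new [(3,2) (3,4) (4,2) (4,3) (4,4)] -> total=7

Answer: 7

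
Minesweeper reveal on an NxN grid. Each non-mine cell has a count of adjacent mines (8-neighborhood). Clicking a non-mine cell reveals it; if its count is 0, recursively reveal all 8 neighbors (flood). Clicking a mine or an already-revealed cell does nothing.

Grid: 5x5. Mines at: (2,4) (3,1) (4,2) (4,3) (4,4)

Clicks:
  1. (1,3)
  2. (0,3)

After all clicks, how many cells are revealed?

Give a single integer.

Click 1 (1,3) count=1: revealed 1 new [(1,3)] -> total=1
Click 2 (0,3) count=0: revealed 13 new [(0,0) (0,1) (0,2) (0,3) (0,4) (1,0) (1,1) (1,2) (1,4) (2,0) (2,1) (2,2) (2,3)] -> total=14

Answer: 14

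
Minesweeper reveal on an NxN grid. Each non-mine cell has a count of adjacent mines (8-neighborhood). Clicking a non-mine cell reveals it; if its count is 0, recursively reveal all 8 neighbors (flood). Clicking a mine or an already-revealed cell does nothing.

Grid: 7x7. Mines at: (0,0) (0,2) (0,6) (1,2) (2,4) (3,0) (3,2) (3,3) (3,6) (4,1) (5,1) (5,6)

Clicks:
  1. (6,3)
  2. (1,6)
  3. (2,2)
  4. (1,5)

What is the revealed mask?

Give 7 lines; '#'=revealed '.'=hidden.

Answer: .......
.....##
..#....
.......
..####.
..####.
..####.

Derivation:
Click 1 (6,3) count=0: revealed 12 new [(4,2) (4,3) (4,4) (4,5) (5,2) (5,3) (5,4) (5,5) (6,2) (6,3) (6,4) (6,5)] -> total=12
Click 2 (1,6) count=1: revealed 1 new [(1,6)] -> total=13
Click 3 (2,2) count=3: revealed 1 new [(2,2)] -> total=14
Click 4 (1,5) count=2: revealed 1 new [(1,5)] -> total=15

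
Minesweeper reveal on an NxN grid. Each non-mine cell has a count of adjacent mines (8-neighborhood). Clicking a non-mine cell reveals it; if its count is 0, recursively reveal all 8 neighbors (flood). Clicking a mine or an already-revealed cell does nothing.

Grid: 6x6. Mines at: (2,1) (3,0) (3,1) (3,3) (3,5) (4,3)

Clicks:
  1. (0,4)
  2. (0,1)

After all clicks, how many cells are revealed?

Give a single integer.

Answer: 16

Derivation:
Click 1 (0,4) count=0: revealed 16 new [(0,0) (0,1) (0,2) (0,3) (0,4) (0,5) (1,0) (1,1) (1,2) (1,3) (1,4) (1,5) (2,2) (2,3) (2,4) (2,5)] -> total=16
Click 2 (0,1) count=0: revealed 0 new [(none)] -> total=16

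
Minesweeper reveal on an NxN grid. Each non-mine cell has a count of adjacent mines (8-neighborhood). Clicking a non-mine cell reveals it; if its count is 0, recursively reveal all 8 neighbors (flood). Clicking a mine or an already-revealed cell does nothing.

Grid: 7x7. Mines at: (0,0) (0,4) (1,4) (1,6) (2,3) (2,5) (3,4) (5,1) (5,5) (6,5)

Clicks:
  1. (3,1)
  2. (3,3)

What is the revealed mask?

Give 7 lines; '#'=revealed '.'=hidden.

Click 1 (3,1) count=0: revealed 12 new [(1,0) (1,1) (1,2) (2,0) (2,1) (2,2) (3,0) (3,1) (3,2) (4,0) (4,1) (4,2)] -> total=12
Click 2 (3,3) count=2: revealed 1 new [(3,3)] -> total=13

Answer: .......
###....
###....
####...
###....
.......
.......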